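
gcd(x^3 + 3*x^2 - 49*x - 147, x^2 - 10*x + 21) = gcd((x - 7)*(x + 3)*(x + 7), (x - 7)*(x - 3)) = x - 7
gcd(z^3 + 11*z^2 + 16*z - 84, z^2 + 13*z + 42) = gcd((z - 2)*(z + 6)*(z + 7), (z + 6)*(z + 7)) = z^2 + 13*z + 42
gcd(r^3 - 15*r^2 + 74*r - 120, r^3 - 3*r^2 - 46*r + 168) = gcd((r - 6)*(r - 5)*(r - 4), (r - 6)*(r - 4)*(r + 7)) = r^2 - 10*r + 24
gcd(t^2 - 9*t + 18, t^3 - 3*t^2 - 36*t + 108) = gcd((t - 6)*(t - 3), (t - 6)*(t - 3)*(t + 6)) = t^2 - 9*t + 18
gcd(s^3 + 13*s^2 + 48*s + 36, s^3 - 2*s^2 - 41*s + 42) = s + 6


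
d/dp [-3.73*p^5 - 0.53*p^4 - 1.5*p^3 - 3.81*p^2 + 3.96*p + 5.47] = -18.65*p^4 - 2.12*p^3 - 4.5*p^2 - 7.62*p + 3.96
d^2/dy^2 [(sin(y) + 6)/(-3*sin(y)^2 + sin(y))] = 3*(3*sin(y)^2 + 73*sin(y) - 24 - 106/sin(y) + 36/sin(y)^2 - 4/sin(y)^3)/(3*sin(y) - 1)^3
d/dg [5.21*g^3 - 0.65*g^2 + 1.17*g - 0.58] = 15.63*g^2 - 1.3*g + 1.17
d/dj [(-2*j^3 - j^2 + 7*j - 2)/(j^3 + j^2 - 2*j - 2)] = (-j^4 - 6*j^3 + 13*j^2 + 8*j - 18)/(j^6 + 2*j^5 - 3*j^4 - 8*j^3 + 8*j + 4)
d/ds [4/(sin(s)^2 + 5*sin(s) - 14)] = -4*(2*sin(s) + 5)*cos(s)/(sin(s)^2 + 5*sin(s) - 14)^2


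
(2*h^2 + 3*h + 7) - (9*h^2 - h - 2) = -7*h^2 + 4*h + 9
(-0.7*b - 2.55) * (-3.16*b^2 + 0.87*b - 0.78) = 2.212*b^3 + 7.449*b^2 - 1.6725*b + 1.989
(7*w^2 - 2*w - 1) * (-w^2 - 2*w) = -7*w^4 - 12*w^3 + 5*w^2 + 2*w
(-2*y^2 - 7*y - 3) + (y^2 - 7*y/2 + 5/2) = -y^2 - 21*y/2 - 1/2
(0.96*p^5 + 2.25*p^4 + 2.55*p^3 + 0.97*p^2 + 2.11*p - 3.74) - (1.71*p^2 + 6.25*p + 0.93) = 0.96*p^5 + 2.25*p^4 + 2.55*p^3 - 0.74*p^2 - 4.14*p - 4.67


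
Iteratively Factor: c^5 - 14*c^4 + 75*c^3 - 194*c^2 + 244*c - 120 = (c - 3)*(c^4 - 11*c^3 + 42*c^2 - 68*c + 40) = (c - 3)*(c - 2)*(c^3 - 9*c^2 + 24*c - 20) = (c - 3)*(c - 2)^2*(c^2 - 7*c + 10) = (c - 5)*(c - 3)*(c - 2)^2*(c - 2)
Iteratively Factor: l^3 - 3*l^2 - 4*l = (l)*(l^2 - 3*l - 4) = l*(l + 1)*(l - 4)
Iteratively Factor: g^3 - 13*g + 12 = (g + 4)*(g^2 - 4*g + 3) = (g - 1)*(g + 4)*(g - 3)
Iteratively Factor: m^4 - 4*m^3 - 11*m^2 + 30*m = (m + 3)*(m^3 - 7*m^2 + 10*m) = m*(m + 3)*(m^2 - 7*m + 10) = m*(m - 5)*(m + 3)*(m - 2)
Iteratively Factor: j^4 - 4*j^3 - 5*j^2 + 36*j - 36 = (j - 3)*(j^3 - j^2 - 8*j + 12) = (j - 3)*(j - 2)*(j^2 + j - 6) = (j - 3)*(j - 2)^2*(j + 3)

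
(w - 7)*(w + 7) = w^2 - 49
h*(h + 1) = h^2 + h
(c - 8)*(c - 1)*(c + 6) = c^3 - 3*c^2 - 46*c + 48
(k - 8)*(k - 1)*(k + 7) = k^3 - 2*k^2 - 55*k + 56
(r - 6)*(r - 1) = r^2 - 7*r + 6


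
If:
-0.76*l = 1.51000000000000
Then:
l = -1.99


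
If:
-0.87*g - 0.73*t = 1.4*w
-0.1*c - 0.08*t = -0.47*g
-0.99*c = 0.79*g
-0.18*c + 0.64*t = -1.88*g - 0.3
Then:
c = 0.04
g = -0.05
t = -0.32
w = 0.20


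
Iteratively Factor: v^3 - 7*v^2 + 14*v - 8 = (v - 4)*(v^2 - 3*v + 2) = (v - 4)*(v - 1)*(v - 2)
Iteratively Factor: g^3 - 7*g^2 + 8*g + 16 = (g - 4)*(g^2 - 3*g - 4) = (g - 4)*(g + 1)*(g - 4)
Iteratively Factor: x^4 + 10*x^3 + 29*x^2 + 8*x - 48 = (x + 3)*(x^3 + 7*x^2 + 8*x - 16) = (x + 3)*(x + 4)*(x^2 + 3*x - 4) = (x + 3)*(x + 4)^2*(x - 1)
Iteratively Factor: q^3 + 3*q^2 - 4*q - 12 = (q + 2)*(q^2 + q - 6) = (q - 2)*(q + 2)*(q + 3)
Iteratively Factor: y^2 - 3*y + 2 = (y - 2)*(y - 1)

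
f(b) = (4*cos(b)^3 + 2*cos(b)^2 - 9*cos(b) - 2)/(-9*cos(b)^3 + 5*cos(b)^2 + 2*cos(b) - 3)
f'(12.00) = -3.22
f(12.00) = 1.83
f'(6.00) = -1.36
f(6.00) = 1.18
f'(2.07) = -9.44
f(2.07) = -1.28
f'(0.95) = 0.58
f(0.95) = 3.01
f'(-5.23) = -2.35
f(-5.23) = 2.92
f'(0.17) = 0.77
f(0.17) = 1.06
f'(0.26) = 1.24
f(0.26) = 1.15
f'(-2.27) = 1236.24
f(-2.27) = 19.38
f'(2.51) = -4.70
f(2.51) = 1.32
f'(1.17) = -4.66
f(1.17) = 2.49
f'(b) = (-27*sin(b)*cos(b)^2 + 10*sin(b)*cos(b) + 2*sin(b))*(4*cos(b)^3 + 2*cos(b)^2 - 9*cos(b) - 2)/(-9*cos(b)^3 + 5*cos(b)^2 + 2*cos(b) - 3)^2 + (-12*sin(b)*cos(b)^2 - 4*sin(b)*cos(b) + 9*sin(b))/(-9*cos(b)^3 + 5*cos(b)^2 + 2*cos(b) - 3)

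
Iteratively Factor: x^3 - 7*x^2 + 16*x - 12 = (x - 3)*(x^2 - 4*x + 4) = (x - 3)*(x - 2)*(x - 2)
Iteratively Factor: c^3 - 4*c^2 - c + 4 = (c + 1)*(c^2 - 5*c + 4) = (c - 4)*(c + 1)*(c - 1)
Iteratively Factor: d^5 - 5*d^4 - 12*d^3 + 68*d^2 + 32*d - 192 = (d - 2)*(d^4 - 3*d^3 - 18*d^2 + 32*d + 96) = (d - 2)*(d + 3)*(d^3 - 6*d^2 + 32) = (d - 4)*(d - 2)*(d + 3)*(d^2 - 2*d - 8) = (d - 4)^2*(d - 2)*(d + 3)*(d + 2)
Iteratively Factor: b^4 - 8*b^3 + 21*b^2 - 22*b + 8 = (b - 4)*(b^3 - 4*b^2 + 5*b - 2) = (b - 4)*(b - 2)*(b^2 - 2*b + 1) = (b - 4)*(b - 2)*(b - 1)*(b - 1)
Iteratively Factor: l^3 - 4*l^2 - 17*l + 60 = (l - 5)*(l^2 + l - 12) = (l - 5)*(l + 4)*(l - 3)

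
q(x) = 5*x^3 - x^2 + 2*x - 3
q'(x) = 15*x^2 - 2*x + 2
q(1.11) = 4.83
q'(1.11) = 18.26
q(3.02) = 131.64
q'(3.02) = 132.77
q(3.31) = 173.99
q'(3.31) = 159.72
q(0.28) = -2.41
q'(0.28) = 2.62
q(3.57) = 218.89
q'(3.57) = 186.03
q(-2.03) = -53.01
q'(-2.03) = 67.87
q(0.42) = -1.97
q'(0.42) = 3.81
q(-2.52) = -94.41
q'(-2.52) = 102.30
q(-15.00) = -17133.00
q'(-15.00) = 3407.00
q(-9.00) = -3747.00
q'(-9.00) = 1235.00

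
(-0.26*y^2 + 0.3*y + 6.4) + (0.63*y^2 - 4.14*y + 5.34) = 0.37*y^2 - 3.84*y + 11.74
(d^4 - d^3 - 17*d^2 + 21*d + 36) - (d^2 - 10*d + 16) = d^4 - d^3 - 18*d^2 + 31*d + 20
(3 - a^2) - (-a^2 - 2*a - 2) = 2*a + 5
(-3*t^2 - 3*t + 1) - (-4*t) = -3*t^2 + t + 1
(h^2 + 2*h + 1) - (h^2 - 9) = 2*h + 10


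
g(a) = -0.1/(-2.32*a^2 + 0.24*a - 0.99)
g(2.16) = 0.01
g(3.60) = 0.00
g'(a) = -0.1*(4.64*a - 0.24)/(-2.32*a^2 + 0.24*a - 0.99)^2 = (0.024 - 0.464*a)/(2.32*a^2 - 0.24*a + 0.99)^2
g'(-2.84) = 0.00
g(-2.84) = 0.00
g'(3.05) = -0.00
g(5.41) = 0.00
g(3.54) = 0.00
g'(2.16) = -0.01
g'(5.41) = -0.00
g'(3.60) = -0.00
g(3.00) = 0.00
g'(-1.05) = 0.04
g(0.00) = 0.10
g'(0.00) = 0.02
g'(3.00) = -0.00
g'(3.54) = -0.00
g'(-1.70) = 0.01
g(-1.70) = 0.01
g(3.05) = 0.00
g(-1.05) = 0.03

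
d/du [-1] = 0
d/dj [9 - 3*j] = -3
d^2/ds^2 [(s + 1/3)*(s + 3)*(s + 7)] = 6*s + 62/3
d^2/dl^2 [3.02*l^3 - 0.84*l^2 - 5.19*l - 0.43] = 18.12*l - 1.68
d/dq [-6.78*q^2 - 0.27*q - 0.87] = -13.56*q - 0.27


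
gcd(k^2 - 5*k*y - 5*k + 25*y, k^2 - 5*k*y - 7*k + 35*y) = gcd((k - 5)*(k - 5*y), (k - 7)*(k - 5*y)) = -k + 5*y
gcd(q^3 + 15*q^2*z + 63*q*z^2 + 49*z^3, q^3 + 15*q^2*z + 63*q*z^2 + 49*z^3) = q^3 + 15*q^2*z + 63*q*z^2 + 49*z^3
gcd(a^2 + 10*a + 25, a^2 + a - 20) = a + 5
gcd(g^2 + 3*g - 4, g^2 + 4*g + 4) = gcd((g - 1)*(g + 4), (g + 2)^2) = 1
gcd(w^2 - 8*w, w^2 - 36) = 1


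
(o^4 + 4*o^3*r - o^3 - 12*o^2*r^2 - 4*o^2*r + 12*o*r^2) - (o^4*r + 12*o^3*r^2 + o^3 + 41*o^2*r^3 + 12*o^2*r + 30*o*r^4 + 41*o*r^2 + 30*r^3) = -o^4*r + o^4 - 12*o^3*r^2 + 4*o^3*r - 2*o^3 - 41*o^2*r^3 - 12*o^2*r^2 - 16*o^2*r - 30*o*r^4 - 29*o*r^2 - 30*r^3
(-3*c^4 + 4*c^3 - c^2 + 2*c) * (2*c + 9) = -6*c^5 - 19*c^4 + 34*c^3 - 5*c^2 + 18*c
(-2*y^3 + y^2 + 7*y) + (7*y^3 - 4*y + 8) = 5*y^3 + y^2 + 3*y + 8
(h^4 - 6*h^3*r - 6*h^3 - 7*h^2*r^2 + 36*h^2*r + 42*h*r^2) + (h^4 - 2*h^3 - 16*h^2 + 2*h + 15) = 2*h^4 - 6*h^3*r - 8*h^3 - 7*h^2*r^2 + 36*h^2*r - 16*h^2 + 42*h*r^2 + 2*h + 15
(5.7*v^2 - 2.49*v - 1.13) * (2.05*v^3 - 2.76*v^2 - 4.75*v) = 11.685*v^5 - 20.8365*v^4 - 22.5191*v^3 + 14.9463*v^2 + 5.3675*v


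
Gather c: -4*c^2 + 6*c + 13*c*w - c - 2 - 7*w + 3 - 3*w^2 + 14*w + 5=-4*c^2 + c*(13*w + 5) - 3*w^2 + 7*w + 6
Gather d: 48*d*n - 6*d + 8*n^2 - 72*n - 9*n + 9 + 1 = d*(48*n - 6) + 8*n^2 - 81*n + 10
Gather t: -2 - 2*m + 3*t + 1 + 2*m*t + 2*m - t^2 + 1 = -t^2 + t*(2*m + 3)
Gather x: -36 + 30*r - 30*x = 30*r - 30*x - 36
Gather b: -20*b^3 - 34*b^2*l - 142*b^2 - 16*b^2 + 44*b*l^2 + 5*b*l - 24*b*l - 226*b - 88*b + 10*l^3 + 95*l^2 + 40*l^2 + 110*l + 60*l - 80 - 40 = -20*b^3 + b^2*(-34*l - 158) + b*(44*l^2 - 19*l - 314) + 10*l^3 + 135*l^2 + 170*l - 120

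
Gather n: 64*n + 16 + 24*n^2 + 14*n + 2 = 24*n^2 + 78*n + 18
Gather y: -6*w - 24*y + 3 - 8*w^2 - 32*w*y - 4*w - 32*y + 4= -8*w^2 - 10*w + y*(-32*w - 56) + 7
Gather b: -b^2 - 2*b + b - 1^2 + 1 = -b^2 - b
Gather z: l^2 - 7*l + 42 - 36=l^2 - 7*l + 6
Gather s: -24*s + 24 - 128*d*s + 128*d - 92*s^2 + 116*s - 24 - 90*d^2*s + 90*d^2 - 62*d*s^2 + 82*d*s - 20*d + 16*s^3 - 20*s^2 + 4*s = 90*d^2 + 108*d + 16*s^3 + s^2*(-62*d - 112) + s*(-90*d^2 - 46*d + 96)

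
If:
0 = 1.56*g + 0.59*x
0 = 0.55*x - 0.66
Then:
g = -0.45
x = 1.20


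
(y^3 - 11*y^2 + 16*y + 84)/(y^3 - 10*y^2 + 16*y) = (y^3 - 11*y^2 + 16*y + 84)/(y*(y^2 - 10*y + 16))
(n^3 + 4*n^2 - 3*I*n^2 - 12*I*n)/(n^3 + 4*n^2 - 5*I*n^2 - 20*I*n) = (n - 3*I)/(n - 5*I)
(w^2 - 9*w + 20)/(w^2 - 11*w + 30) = (w - 4)/(w - 6)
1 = 1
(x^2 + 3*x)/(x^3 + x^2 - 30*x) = (x + 3)/(x^2 + x - 30)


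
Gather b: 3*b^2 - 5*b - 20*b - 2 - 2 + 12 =3*b^2 - 25*b + 8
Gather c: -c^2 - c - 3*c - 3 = -c^2 - 4*c - 3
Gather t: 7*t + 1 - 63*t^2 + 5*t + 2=-63*t^2 + 12*t + 3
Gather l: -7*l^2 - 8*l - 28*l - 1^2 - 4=-7*l^2 - 36*l - 5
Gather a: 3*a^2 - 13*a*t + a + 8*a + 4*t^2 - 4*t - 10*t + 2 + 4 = 3*a^2 + a*(9 - 13*t) + 4*t^2 - 14*t + 6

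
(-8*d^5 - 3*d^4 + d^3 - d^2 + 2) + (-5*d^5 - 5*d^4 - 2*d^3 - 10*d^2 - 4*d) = -13*d^5 - 8*d^4 - d^3 - 11*d^2 - 4*d + 2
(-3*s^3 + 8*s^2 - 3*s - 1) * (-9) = 27*s^3 - 72*s^2 + 27*s + 9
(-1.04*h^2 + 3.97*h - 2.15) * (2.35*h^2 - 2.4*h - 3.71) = -2.444*h^4 + 11.8255*h^3 - 10.7221*h^2 - 9.5687*h + 7.9765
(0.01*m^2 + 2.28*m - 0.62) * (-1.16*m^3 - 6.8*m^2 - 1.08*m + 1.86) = -0.0116*m^5 - 2.7128*m^4 - 14.7956*m^3 + 1.7722*m^2 + 4.9104*m - 1.1532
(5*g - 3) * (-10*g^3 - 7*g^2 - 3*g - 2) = -50*g^4 - 5*g^3 + 6*g^2 - g + 6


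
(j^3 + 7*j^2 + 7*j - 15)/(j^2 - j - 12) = (j^2 + 4*j - 5)/(j - 4)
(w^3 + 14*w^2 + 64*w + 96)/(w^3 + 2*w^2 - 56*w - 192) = (w + 4)/(w - 8)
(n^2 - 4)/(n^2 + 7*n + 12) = (n^2 - 4)/(n^2 + 7*n + 12)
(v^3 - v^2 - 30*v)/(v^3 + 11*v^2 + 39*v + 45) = v*(v - 6)/(v^2 + 6*v + 9)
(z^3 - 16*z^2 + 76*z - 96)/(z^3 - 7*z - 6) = (-z^3 + 16*z^2 - 76*z + 96)/(-z^3 + 7*z + 6)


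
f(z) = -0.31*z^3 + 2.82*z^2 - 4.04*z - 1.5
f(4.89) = 9.93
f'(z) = -0.93*z^2 + 5.64*z - 4.04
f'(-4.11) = -42.93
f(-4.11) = 84.26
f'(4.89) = 1.30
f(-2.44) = 29.65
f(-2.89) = 41.21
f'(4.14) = 3.37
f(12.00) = -179.58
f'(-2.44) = -23.34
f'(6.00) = -3.68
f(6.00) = 8.82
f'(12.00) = -70.28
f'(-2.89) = -28.11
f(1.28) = -2.70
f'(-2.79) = -27.01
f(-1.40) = 10.53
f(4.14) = 8.11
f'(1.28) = 1.66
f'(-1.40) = -13.76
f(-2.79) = 38.46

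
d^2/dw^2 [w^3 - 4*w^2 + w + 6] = 6*w - 8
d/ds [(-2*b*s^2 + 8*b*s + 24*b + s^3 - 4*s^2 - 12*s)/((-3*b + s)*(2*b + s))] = (24*b^3*s - 48*b^3 - 16*b^2*s^2 + 48*b^2*s + 96*b^2 - 2*b*s^3 - 4*b*s^2 - 48*b*s + s^4 + 12*s^2)/(36*b^4 + 12*b^3*s - 11*b^2*s^2 - 2*b*s^3 + s^4)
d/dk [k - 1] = 1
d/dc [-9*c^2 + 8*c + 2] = 8 - 18*c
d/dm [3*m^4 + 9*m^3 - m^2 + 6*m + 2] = 12*m^3 + 27*m^2 - 2*m + 6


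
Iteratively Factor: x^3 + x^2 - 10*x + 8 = (x - 1)*(x^2 + 2*x - 8) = (x - 1)*(x + 4)*(x - 2)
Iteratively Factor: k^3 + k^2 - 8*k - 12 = (k - 3)*(k^2 + 4*k + 4) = (k - 3)*(k + 2)*(k + 2)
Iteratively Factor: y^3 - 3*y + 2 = (y - 1)*(y^2 + y - 2) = (y - 1)*(y + 2)*(y - 1)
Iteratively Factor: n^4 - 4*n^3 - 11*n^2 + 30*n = (n - 2)*(n^3 - 2*n^2 - 15*n) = (n - 2)*(n + 3)*(n^2 - 5*n) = n*(n - 2)*(n + 3)*(n - 5)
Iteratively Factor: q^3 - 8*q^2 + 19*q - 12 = (q - 4)*(q^2 - 4*q + 3) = (q - 4)*(q - 1)*(q - 3)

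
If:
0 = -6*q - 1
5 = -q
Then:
No Solution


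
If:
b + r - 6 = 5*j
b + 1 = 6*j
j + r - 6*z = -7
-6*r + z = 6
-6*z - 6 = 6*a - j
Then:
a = -223/108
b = 134/3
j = 137/18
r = -11/18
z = 7/3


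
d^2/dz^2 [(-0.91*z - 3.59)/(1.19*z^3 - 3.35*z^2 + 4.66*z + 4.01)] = (-7.731906*z^5 - 39.239298*z^4 + 218.652238*z^3 - 309.071418*z^2 + 365.700756*z - 218.360926)/(1.685159*z^9 - 14.231805*z^8 + 59.861403*z^7 - 132.022232*z^6 + 138.500052*z^5 + 50.1872189999999*z^4 - 217.000007*z^3 + 99.633663*z^2 + 224.799798*z + 64.481201)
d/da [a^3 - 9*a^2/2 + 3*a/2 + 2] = 3*a^2 - 9*a + 3/2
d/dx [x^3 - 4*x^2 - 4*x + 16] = 3*x^2 - 8*x - 4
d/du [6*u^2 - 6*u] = 12*u - 6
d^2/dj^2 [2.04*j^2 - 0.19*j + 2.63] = 4.08000000000000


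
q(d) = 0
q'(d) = 0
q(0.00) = 0.00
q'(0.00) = 0.00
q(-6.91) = 0.00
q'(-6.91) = 0.00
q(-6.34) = 0.00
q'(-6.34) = 0.00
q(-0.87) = 0.00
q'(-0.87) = 0.00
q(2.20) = 0.00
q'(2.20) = 0.00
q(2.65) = 0.00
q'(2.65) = 0.00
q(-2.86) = 0.00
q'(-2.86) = 0.00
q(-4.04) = 0.00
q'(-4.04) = 0.00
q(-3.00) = 0.00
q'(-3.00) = 0.00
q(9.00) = 0.00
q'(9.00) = 0.00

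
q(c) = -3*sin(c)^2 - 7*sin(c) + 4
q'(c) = -6*sin(c)*cos(c) - 7*cos(c)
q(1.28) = -5.46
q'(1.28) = -3.66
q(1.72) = -5.86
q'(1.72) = 1.92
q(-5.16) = -4.75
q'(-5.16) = -5.37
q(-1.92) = 7.93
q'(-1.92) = 0.47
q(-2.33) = 7.50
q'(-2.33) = 1.82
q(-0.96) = 7.72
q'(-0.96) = -1.20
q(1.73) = -5.84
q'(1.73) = 2.05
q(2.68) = 0.29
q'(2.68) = 8.66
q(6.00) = 5.72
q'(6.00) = -5.11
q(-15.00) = 7.28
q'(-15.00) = 2.35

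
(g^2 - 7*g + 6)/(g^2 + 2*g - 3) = (g - 6)/(g + 3)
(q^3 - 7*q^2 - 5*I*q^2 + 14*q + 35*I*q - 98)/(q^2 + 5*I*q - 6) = (q^2 - 7*q*(1 + I) + 49*I)/(q + 3*I)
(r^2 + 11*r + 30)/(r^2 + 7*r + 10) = (r + 6)/(r + 2)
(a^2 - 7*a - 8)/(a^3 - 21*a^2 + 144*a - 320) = (a + 1)/(a^2 - 13*a + 40)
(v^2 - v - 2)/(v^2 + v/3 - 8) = 3*(v^2 - v - 2)/(3*v^2 + v - 24)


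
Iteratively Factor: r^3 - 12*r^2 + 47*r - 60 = (r - 4)*(r^2 - 8*r + 15) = (r - 5)*(r - 4)*(r - 3)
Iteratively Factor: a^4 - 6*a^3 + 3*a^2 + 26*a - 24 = (a - 3)*(a^3 - 3*a^2 - 6*a + 8) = (a - 3)*(a + 2)*(a^2 - 5*a + 4) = (a - 4)*(a - 3)*(a + 2)*(a - 1)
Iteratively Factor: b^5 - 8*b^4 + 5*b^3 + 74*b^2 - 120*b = (b)*(b^4 - 8*b^3 + 5*b^2 + 74*b - 120) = b*(b - 2)*(b^3 - 6*b^2 - 7*b + 60) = b*(b - 4)*(b - 2)*(b^2 - 2*b - 15) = b*(b - 4)*(b - 2)*(b + 3)*(b - 5)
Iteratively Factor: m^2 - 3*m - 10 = (m + 2)*(m - 5)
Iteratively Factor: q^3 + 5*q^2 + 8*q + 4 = (q + 2)*(q^2 + 3*q + 2) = (q + 2)^2*(q + 1)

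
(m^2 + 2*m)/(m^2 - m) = (m + 2)/(m - 1)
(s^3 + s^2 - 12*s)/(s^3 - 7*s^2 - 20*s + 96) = s/(s - 8)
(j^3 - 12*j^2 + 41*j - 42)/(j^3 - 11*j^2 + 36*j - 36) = (j - 7)/(j - 6)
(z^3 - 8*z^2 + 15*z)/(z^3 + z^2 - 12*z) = (z - 5)/(z + 4)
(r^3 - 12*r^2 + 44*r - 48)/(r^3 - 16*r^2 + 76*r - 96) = (r - 4)/(r - 8)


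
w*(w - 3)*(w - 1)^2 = w^4 - 5*w^3 + 7*w^2 - 3*w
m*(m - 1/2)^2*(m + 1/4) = m^4 - 3*m^3/4 + m/16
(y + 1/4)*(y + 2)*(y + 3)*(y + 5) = y^4 + 41*y^3/4 + 67*y^2/2 + 151*y/4 + 15/2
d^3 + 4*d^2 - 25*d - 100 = (d - 5)*(d + 4)*(d + 5)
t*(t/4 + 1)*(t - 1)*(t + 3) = t^4/4 + 3*t^3/2 + 5*t^2/4 - 3*t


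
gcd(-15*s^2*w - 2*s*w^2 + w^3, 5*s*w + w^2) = w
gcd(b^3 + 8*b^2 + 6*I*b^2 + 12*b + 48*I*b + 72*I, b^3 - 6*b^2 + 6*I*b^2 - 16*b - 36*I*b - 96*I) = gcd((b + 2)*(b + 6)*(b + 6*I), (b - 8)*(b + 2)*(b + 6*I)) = b^2 + b*(2 + 6*I) + 12*I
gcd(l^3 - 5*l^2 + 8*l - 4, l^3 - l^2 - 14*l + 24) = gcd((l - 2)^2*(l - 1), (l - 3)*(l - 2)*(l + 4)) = l - 2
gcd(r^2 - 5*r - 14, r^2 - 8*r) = 1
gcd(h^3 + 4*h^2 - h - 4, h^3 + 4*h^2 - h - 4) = h^3 + 4*h^2 - h - 4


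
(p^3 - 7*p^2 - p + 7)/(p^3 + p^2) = 1 - 8/p + 7/p^2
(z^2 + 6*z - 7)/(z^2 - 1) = (z + 7)/(z + 1)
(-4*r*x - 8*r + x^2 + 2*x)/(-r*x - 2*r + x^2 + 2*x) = (-4*r + x)/(-r + x)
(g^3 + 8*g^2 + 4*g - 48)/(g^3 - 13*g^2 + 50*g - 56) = (g^2 + 10*g + 24)/(g^2 - 11*g + 28)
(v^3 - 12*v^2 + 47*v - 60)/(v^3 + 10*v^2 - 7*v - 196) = (v^2 - 8*v + 15)/(v^2 + 14*v + 49)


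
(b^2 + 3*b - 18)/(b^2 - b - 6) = (b + 6)/(b + 2)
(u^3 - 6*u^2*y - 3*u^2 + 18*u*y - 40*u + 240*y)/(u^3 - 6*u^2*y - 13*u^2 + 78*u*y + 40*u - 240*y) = (u + 5)/(u - 5)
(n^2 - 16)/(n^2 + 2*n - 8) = (n - 4)/(n - 2)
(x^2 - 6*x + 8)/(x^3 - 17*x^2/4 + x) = 4*(x - 2)/(x*(4*x - 1))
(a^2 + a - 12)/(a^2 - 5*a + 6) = (a + 4)/(a - 2)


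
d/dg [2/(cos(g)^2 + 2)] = 8*sin(2*g)/(cos(2*g) + 5)^2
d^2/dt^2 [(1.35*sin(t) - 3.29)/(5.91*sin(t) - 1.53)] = (102.706344*sin(t)^2 + 26.588952*sin(t) - 205.412688)/(206.425071*sin(t)^3 - 160.319979*sin(t)^2 + 41.504157*sin(t) - 3.581577)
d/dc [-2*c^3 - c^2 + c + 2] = -6*c^2 - 2*c + 1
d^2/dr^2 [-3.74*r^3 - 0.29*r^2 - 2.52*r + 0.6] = -22.44*r - 0.58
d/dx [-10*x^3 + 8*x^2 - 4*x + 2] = -30*x^2 + 16*x - 4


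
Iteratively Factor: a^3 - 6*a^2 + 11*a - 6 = (a - 3)*(a^2 - 3*a + 2) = (a - 3)*(a - 1)*(a - 2)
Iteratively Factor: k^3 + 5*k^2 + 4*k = (k + 1)*(k^2 + 4*k) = k*(k + 1)*(k + 4)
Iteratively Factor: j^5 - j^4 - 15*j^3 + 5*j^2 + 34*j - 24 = (j + 2)*(j^4 - 3*j^3 - 9*j^2 + 23*j - 12) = (j - 1)*(j + 2)*(j^3 - 2*j^2 - 11*j + 12) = (j - 4)*(j - 1)*(j + 2)*(j^2 + 2*j - 3) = (j - 4)*(j - 1)^2*(j + 2)*(j + 3)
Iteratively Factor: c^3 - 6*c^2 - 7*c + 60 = (c - 5)*(c^2 - c - 12) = (c - 5)*(c - 4)*(c + 3)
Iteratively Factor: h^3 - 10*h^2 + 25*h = (h - 5)*(h^2 - 5*h) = h*(h - 5)*(h - 5)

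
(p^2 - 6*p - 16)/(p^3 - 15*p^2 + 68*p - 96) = (p + 2)/(p^2 - 7*p + 12)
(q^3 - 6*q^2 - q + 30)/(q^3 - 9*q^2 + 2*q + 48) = (q - 5)/(q - 8)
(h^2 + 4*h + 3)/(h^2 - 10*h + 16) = (h^2 + 4*h + 3)/(h^2 - 10*h + 16)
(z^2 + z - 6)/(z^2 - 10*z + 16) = (z + 3)/(z - 8)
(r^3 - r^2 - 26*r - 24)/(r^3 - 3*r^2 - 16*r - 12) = (r + 4)/(r + 2)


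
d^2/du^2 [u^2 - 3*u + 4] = 2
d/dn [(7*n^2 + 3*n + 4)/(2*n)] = 7/2 - 2/n^2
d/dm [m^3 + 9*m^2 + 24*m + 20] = 3*m^2 + 18*m + 24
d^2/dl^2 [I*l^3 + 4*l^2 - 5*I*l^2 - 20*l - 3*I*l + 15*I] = 6*I*l + 8 - 10*I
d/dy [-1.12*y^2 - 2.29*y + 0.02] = -2.24*y - 2.29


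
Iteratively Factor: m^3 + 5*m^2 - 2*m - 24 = (m + 4)*(m^2 + m - 6) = (m - 2)*(m + 4)*(m + 3)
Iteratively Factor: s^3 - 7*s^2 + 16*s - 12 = (s - 2)*(s^2 - 5*s + 6) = (s - 3)*(s - 2)*(s - 2)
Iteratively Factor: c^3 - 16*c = (c + 4)*(c^2 - 4*c) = c*(c + 4)*(c - 4)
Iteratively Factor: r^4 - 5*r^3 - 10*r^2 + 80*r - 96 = (r - 4)*(r^3 - r^2 - 14*r + 24) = (r - 4)*(r + 4)*(r^2 - 5*r + 6) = (r - 4)*(r - 2)*(r + 4)*(r - 3)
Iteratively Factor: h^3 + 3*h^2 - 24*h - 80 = (h - 5)*(h^2 + 8*h + 16) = (h - 5)*(h + 4)*(h + 4)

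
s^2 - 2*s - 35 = (s - 7)*(s + 5)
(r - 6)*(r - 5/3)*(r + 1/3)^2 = r^4 - 7*r^3 + 5*r^2 + 157*r/27 + 10/9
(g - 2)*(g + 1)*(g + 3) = g^3 + 2*g^2 - 5*g - 6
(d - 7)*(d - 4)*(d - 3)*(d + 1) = d^4 - 13*d^3 + 47*d^2 - 23*d - 84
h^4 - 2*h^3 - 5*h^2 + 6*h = h*(h - 3)*(h - 1)*(h + 2)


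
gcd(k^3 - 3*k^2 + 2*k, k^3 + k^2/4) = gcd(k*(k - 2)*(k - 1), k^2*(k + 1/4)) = k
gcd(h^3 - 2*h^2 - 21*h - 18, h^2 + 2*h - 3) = h + 3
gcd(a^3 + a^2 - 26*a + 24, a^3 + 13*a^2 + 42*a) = a + 6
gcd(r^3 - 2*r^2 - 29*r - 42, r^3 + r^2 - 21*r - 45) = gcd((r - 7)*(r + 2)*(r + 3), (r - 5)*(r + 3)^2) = r + 3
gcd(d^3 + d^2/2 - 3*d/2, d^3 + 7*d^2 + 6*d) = d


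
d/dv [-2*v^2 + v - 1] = 1 - 4*v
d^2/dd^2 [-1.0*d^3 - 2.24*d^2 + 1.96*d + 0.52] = -6.0*d - 4.48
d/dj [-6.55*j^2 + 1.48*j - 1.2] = 1.48 - 13.1*j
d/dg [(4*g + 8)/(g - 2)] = -16/(g - 2)^2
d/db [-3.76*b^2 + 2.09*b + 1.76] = 2.09 - 7.52*b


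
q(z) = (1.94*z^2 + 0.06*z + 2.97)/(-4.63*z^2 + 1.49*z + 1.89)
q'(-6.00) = -0.00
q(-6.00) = -0.42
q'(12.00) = 0.00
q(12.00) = -0.44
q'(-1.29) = -0.73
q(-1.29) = -0.79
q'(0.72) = 70.81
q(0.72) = 7.14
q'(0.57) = 10.87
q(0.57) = 2.94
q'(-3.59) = -0.02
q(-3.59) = -0.44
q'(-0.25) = -8.50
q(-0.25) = 2.50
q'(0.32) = 2.00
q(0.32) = 1.68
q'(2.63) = 0.16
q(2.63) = -0.63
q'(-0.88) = -3.60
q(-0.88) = -1.47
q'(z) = (3.88*z + 0.06)/(-4.63*z^2 + 1.49*z + 1.89) + (9.26*z - 1.49)*(1.94*z^2 + 0.06*z + 2.97)/(-4.63*z^2 + 1.49*z + 1.89)^2 = (3.1684*z^2 + 34.8354*z - 4.3119)/(21.4369*z^4 - 13.7974*z^3 - 15.2813*z^2 + 5.6322*z + 3.5721)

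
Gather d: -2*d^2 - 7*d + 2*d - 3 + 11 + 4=-2*d^2 - 5*d + 12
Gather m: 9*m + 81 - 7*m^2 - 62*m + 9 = -7*m^2 - 53*m + 90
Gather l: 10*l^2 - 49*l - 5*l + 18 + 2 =10*l^2 - 54*l + 20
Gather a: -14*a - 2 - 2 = -14*a - 4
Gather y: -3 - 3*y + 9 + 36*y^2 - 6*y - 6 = 36*y^2 - 9*y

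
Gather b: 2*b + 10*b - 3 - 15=12*b - 18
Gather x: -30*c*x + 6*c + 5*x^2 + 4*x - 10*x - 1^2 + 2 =6*c + 5*x^2 + x*(-30*c - 6) + 1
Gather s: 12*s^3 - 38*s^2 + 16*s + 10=12*s^3 - 38*s^2 + 16*s + 10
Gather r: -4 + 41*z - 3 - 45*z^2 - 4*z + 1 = -45*z^2 + 37*z - 6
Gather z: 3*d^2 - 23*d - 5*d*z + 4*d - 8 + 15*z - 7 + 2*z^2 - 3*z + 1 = 3*d^2 - 19*d + 2*z^2 + z*(12 - 5*d) - 14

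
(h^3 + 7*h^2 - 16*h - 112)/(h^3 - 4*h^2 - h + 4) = (h^2 + 11*h + 28)/(h^2 - 1)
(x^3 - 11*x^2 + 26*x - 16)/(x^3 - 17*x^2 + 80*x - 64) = (x - 2)/(x - 8)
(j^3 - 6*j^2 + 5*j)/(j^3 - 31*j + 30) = j/(j + 6)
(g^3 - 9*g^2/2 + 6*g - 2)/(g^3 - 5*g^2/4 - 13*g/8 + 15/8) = 4*(2*g^3 - 9*g^2 + 12*g - 4)/(8*g^3 - 10*g^2 - 13*g + 15)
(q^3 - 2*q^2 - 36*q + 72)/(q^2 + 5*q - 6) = (q^2 - 8*q + 12)/(q - 1)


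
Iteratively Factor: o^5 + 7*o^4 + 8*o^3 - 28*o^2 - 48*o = (o - 2)*(o^4 + 9*o^3 + 26*o^2 + 24*o) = (o - 2)*(o + 3)*(o^3 + 6*o^2 + 8*o) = (o - 2)*(o + 2)*(o + 3)*(o^2 + 4*o) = o*(o - 2)*(o + 2)*(o + 3)*(o + 4)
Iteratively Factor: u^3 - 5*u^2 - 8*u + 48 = (u - 4)*(u^2 - u - 12) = (u - 4)^2*(u + 3)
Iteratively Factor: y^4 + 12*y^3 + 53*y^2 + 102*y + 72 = (y + 2)*(y^3 + 10*y^2 + 33*y + 36) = (y + 2)*(y + 3)*(y^2 + 7*y + 12) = (y + 2)*(y + 3)*(y + 4)*(y + 3)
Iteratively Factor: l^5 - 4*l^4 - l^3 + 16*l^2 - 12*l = (l - 3)*(l^4 - l^3 - 4*l^2 + 4*l) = (l - 3)*(l + 2)*(l^3 - 3*l^2 + 2*l) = (l - 3)*(l - 1)*(l + 2)*(l^2 - 2*l) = l*(l - 3)*(l - 1)*(l + 2)*(l - 2)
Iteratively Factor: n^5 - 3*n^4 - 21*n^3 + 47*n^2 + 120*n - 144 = (n - 4)*(n^4 + n^3 - 17*n^2 - 21*n + 36) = (n - 4)*(n + 3)*(n^3 - 2*n^2 - 11*n + 12) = (n - 4)*(n + 3)^2*(n^2 - 5*n + 4) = (n - 4)*(n - 1)*(n + 3)^2*(n - 4)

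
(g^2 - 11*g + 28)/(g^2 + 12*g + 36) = (g^2 - 11*g + 28)/(g^2 + 12*g + 36)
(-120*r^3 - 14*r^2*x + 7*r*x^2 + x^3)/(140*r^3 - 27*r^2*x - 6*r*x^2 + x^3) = (6*r + x)/(-7*r + x)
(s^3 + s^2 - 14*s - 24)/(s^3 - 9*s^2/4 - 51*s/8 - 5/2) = 8*(s^2 + 5*s + 6)/(8*s^2 + 14*s + 5)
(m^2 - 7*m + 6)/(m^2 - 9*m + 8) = (m - 6)/(m - 8)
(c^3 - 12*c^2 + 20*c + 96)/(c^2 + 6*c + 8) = (c^2 - 14*c + 48)/(c + 4)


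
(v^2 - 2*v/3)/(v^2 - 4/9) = 3*v/(3*v + 2)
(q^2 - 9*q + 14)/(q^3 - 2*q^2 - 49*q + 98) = 1/(q + 7)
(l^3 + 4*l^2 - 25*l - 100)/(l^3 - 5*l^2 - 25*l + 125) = (l + 4)/(l - 5)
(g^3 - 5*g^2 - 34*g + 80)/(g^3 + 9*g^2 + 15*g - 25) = (g^2 - 10*g + 16)/(g^2 + 4*g - 5)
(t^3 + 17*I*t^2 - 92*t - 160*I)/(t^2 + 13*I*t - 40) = t + 4*I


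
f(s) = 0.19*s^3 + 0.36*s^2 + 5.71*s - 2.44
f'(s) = 0.57*s^2 + 0.72*s + 5.71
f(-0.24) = -3.79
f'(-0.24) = 5.57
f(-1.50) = -10.84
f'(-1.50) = 5.91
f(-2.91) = -20.69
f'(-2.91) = 8.44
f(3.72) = 33.56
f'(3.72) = 16.28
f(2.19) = 13.79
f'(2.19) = 10.02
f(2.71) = 19.46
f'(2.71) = 11.85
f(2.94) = 22.29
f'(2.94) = 12.75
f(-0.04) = -2.67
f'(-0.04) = 5.68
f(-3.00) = -21.46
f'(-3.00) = 8.68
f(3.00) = 23.06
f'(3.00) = 13.00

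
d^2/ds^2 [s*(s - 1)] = 2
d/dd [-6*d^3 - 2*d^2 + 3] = 2*d*(-9*d - 2)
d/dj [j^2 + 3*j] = 2*j + 3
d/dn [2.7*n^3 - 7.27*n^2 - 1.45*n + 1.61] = 8.1*n^2 - 14.54*n - 1.45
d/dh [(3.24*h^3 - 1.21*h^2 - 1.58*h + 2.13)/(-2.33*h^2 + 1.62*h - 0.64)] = (-7.5492*h^4 + 10.4976*h^3 - 11.8624*h^2 + 11.4746*h - 2.4394)/(5.4289*h^4 - 7.5492*h^3 + 5.6068*h^2 - 2.0736*h + 0.4096)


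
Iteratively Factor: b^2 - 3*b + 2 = (b - 1)*(b - 2)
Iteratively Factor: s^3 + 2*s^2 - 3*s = (s)*(s^2 + 2*s - 3) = s*(s - 1)*(s + 3)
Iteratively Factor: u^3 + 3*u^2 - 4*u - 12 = (u + 2)*(u^2 + u - 6) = (u - 2)*(u + 2)*(u + 3)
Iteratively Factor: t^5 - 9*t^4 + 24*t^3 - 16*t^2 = (t)*(t^4 - 9*t^3 + 24*t^2 - 16*t) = t*(t - 1)*(t^3 - 8*t^2 + 16*t) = t*(t - 4)*(t - 1)*(t^2 - 4*t) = t*(t - 4)^2*(t - 1)*(t)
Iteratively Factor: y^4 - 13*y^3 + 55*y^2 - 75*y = (y - 5)*(y^3 - 8*y^2 + 15*y) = (y - 5)*(y - 3)*(y^2 - 5*y) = (y - 5)^2*(y - 3)*(y)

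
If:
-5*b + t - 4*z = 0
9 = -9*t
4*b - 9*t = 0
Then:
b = -9/4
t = -1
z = 41/16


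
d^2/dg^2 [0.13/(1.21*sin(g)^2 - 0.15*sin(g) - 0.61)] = (0.761332*sin(g)^4 - 0.070785*sin(g)^3 - 0.755261*sin(g)^2 + 0.129675*sin(g) - 0.197756)/(-1.21*sin(g)^2 + 0.15*sin(g) + 0.61)^3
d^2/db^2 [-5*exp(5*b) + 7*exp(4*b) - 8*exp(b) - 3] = (-125*exp(4*b) + 112*exp(3*b) - 8)*exp(b)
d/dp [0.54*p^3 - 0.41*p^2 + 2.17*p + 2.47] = 1.62*p^2 - 0.82*p + 2.17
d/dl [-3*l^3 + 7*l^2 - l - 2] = -9*l^2 + 14*l - 1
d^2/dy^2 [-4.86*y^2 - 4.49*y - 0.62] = -9.72000000000000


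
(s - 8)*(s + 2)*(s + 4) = s^3 - 2*s^2 - 40*s - 64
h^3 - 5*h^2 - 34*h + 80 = (h - 8)*(h - 2)*(h + 5)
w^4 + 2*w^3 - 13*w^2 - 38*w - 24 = (w - 4)*(w + 1)*(w + 2)*(w + 3)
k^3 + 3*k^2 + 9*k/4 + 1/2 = (k + 1/2)^2*(k + 2)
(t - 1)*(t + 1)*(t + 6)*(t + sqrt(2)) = t^4 + sqrt(2)*t^3 + 6*t^3 - t^2 + 6*sqrt(2)*t^2 - 6*t - sqrt(2)*t - 6*sqrt(2)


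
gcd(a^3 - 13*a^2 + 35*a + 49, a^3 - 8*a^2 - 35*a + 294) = a^2 - 14*a + 49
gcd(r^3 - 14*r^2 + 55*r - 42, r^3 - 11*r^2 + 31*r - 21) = r^2 - 8*r + 7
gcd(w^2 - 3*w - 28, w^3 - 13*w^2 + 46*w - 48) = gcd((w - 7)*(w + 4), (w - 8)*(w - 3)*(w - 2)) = 1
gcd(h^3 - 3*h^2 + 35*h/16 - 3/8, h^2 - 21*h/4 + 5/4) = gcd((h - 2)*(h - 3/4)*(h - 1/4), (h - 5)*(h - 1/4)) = h - 1/4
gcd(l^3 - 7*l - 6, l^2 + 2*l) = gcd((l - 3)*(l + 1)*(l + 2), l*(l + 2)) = l + 2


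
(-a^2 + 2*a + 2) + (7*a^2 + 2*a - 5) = 6*a^2 + 4*a - 3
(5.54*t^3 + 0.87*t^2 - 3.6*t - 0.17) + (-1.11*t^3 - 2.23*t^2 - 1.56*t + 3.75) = 4.43*t^3 - 1.36*t^2 - 5.16*t + 3.58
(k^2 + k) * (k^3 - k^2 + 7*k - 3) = k^5 + 6*k^3 + 4*k^2 - 3*k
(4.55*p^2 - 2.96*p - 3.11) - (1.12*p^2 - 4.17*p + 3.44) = 3.43*p^2 + 1.21*p - 6.55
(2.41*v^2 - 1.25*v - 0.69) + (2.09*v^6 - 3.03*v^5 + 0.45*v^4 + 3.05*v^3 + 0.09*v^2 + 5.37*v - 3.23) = 2.09*v^6 - 3.03*v^5 + 0.45*v^4 + 3.05*v^3 + 2.5*v^2 + 4.12*v - 3.92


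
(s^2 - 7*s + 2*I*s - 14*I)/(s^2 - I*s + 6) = (s - 7)/(s - 3*I)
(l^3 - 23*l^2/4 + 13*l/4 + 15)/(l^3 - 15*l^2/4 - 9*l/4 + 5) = (l - 3)/(l - 1)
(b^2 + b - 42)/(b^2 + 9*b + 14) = (b - 6)/(b + 2)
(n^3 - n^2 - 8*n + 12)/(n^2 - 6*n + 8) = (n^2 + n - 6)/(n - 4)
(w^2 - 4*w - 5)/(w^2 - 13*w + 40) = (w + 1)/(w - 8)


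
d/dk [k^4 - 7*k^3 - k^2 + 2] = k*(4*k^2 - 21*k - 2)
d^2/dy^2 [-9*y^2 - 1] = -18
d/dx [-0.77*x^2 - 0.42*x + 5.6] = -1.54*x - 0.42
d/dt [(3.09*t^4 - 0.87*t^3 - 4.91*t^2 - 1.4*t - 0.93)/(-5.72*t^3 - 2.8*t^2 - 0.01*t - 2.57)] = (-17.6748*t^6 - 17.304*t^5 - 25.7419*t^4 - 47.7638*t^3 - 13.122*t^2 + 20.0294*t + 3.5887)/(32.7184*t^6 + 32.032*t^5 + 7.9544*t^4 + 29.4568*t^3 + 14.3921*t^2 + 0.0514*t + 6.6049)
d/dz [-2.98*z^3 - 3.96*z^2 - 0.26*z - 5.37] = -8.94*z^2 - 7.92*z - 0.26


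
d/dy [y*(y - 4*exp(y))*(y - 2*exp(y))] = -6*y^2*exp(y) + 3*y^2 + 16*y*exp(2*y) - 12*y*exp(y) + 8*exp(2*y)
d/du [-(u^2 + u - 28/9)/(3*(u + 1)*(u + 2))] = 2*(-9*u^2 - 46*u - 51)/(27*(u^4 + 6*u^3 + 13*u^2 + 12*u + 4))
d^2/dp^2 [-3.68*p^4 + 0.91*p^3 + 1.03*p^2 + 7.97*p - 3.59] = -44.16*p^2 + 5.46*p + 2.06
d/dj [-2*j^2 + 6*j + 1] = 6 - 4*j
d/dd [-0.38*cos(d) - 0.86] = 0.38*sin(d)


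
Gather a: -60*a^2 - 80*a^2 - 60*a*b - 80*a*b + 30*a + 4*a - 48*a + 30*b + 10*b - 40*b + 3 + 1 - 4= -140*a^2 + a*(-140*b - 14)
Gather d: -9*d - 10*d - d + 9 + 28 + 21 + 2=60 - 20*d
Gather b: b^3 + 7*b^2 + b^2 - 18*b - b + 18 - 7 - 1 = b^3 + 8*b^2 - 19*b + 10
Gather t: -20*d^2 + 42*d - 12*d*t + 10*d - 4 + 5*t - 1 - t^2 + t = -20*d^2 + 52*d - t^2 + t*(6 - 12*d) - 5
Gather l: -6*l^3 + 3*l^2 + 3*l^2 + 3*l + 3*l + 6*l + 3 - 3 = -6*l^3 + 6*l^2 + 12*l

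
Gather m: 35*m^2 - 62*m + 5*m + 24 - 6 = 35*m^2 - 57*m + 18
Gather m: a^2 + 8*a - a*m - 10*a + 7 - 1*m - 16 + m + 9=a^2 - a*m - 2*a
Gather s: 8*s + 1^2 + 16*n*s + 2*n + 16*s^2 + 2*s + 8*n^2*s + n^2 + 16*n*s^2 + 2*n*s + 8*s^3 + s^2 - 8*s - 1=n^2 + 2*n + 8*s^3 + s^2*(16*n + 17) + s*(8*n^2 + 18*n + 2)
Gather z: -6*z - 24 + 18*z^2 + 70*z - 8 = 18*z^2 + 64*z - 32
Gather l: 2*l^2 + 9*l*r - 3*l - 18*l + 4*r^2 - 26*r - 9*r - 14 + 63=2*l^2 + l*(9*r - 21) + 4*r^2 - 35*r + 49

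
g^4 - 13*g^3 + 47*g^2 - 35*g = g*(g - 7)*(g - 5)*(g - 1)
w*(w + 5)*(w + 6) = w^3 + 11*w^2 + 30*w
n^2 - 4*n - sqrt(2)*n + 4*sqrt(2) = (n - 4)*(n - sqrt(2))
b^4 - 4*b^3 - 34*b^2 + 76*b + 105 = (b - 7)*(b - 3)*(b + 1)*(b + 5)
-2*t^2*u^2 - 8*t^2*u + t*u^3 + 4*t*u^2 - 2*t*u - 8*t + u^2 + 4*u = (-2*t + u)*(u + 4)*(t*u + 1)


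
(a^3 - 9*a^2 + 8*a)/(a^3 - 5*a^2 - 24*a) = (a - 1)/(a + 3)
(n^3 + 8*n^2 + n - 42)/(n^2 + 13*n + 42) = (n^2 + n - 6)/(n + 6)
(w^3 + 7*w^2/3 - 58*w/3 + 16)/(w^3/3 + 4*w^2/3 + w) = (3*w^3 + 7*w^2 - 58*w + 48)/(w*(w^2 + 4*w + 3))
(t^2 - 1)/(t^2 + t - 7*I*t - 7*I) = (t - 1)/(t - 7*I)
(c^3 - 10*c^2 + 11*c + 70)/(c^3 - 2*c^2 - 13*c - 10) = (c - 7)/(c + 1)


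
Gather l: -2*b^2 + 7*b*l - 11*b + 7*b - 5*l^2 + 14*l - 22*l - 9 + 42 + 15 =-2*b^2 - 4*b - 5*l^2 + l*(7*b - 8) + 48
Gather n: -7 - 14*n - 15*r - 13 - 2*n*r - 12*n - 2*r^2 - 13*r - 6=n*(-2*r - 26) - 2*r^2 - 28*r - 26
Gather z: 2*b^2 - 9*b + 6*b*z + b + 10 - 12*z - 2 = 2*b^2 - 8*b + z*(6*b - 12) + 8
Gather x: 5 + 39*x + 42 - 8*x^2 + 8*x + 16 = -8*x^2 + 47*x + 63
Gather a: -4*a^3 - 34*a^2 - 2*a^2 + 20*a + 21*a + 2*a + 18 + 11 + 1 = -4*a^3 - 36*a^2 + 43*a + 30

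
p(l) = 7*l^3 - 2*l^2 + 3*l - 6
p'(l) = 21*l^2 - 4*l + 3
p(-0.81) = -13.46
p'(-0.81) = 20.02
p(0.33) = -4.98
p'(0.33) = 3.97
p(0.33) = -4.98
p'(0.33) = 3.97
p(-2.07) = -82.87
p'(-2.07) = 101.26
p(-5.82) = -1471.17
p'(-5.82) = 737.60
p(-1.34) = -30.45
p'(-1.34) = 46.07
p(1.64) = 24.42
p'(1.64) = 52.92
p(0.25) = -5.27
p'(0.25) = 3.31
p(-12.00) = -12426.00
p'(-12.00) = 3075.00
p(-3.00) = -222.00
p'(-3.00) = 204.00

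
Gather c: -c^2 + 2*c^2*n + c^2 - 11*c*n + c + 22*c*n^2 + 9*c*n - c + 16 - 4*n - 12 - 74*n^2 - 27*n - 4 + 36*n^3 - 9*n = 2*c^2*n + c*(22*n^2 - 2*n) + 36*n^3 - 74*n^2 - 40*n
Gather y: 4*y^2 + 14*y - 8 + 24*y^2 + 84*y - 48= 28*y^2 + 98*y - 56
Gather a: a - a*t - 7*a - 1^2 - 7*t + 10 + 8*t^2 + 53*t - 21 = a*(-t - 6) + 8*t^2 + 46*t - 12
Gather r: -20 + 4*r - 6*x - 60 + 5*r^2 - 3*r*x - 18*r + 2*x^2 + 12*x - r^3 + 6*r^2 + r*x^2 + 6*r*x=-r^3 + 11*r^2 + r*(x^2 + 3*x - 14) + 2*x^2 + 6*x - 80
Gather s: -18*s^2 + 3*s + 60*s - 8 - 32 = -18*s^2 + 63*s - 40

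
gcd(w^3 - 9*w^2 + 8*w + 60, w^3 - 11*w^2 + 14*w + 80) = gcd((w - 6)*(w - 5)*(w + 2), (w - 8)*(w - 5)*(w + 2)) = w^2 - 3*w - 10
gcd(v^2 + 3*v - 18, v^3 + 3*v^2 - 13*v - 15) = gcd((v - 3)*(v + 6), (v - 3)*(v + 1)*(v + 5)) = v - 3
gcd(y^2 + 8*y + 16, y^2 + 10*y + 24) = y + 4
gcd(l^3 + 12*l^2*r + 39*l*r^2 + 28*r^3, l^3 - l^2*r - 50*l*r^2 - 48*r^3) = l + r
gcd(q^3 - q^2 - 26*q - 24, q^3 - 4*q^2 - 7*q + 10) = 1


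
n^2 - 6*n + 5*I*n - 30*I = (n - 6)*(n + 5*I)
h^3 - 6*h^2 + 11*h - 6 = (h - 3)*(h - 2)*(h - 1)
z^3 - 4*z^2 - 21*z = z*(z - 7)*(z + 3)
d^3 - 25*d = d*(d - 5)*(d + 5)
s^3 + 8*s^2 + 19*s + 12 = (s + 1)*(s + 3)*(s + 4)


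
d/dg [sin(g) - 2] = cos(g)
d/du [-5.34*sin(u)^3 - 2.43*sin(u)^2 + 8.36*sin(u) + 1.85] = (-16.02*sin(u)^2 - 4.86*sin(u) + 8.36)*cos(u)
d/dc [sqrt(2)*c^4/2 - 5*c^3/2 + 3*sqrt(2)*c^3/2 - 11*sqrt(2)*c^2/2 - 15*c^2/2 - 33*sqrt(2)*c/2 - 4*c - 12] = 2*sqrt(2)*c^3 - 15*c^2/2 + 9*sqrt(2)*c^2/2 - 11*sqrt(2)*c - 15*c - 33*sqrt(2)/2 - 4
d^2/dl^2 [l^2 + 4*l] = 2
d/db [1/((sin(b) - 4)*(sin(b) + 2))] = 2*(1 - sin(b))*cos(b)/((sin(b) - 4)^2*(sin(b) + 2)^2)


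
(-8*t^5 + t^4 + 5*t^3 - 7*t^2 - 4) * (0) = 0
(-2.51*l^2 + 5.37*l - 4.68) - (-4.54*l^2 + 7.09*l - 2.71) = 2.03*l^2 - 1.72*l - 1.97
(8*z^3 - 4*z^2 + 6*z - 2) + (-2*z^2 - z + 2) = 8*z^3 - 6*z^2 + 5*z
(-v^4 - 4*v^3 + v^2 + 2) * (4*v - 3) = -4*v^5 - 13*v^4 + 16*v^3 - 3*v^2 + 8*v - 6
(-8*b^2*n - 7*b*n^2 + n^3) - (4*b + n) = -8*b^2*n - 7*b*n^2 - 4*b + n^3 - n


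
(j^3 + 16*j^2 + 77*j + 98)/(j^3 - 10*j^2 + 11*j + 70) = (j^2 + 14*j + 49)/(j^2 - 12*j + 35)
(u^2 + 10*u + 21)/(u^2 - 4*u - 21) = (u + 7)/(u - 7)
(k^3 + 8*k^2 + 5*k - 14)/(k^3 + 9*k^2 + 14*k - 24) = (k^2 + 9*k + 14)/(k^2 + 10*k + 24)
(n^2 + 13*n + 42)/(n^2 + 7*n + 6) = (n + 7)/(n + 1)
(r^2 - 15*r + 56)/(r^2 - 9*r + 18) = (r^2 - 15*r + 56)/(r^2 - 9*r + 18)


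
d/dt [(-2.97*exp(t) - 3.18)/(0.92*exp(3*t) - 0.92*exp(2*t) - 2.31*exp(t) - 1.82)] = (5.4648*exp(3*t) + 6.0444*exp(2*t) - 5.8512*exp(t) - 1.9404)*exp(t)/(0.8464*exp(6*t) - 1.6928*exp(5*t) - 3.404*exp(4*t) + 0.9016*exp(3*t) + 8.6849*exp(2*t) + 8.4084*exp(t) + 3.3124)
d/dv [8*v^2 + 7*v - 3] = 16*v + 7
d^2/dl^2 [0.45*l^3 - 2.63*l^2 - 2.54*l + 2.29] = 2.7*l - 5.26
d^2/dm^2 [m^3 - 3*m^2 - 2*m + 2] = 6*m - 6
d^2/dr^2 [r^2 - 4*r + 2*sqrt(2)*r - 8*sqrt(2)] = 2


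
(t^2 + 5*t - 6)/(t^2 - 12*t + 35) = (t^2 + 5*t - 6)/(t^2 - 12*t + 35)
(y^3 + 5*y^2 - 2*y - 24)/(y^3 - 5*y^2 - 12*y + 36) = (y + 4)/(y - 6)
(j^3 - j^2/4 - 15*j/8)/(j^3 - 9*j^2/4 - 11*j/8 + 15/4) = j/(j - 2)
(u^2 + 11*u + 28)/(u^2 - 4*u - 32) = (u + 7)/(u - 8)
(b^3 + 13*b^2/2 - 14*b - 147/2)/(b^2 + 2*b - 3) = (2*b^2 + 7*b - 49)/(2*(b - 1))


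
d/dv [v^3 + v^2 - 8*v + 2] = 3*v^2 + 2*v - 8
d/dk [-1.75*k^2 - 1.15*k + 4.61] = -3.5*k - 1.15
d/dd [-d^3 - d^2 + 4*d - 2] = -3*d^2 - 2*d + 4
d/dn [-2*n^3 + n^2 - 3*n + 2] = -6*n^2 + 2*n - 3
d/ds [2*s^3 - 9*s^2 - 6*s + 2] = 6*s^2 - 18*s - 6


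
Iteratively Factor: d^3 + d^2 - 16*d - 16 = (d + 4)*(d^2 - 3*d - 4) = (d + 1)*(d + 4)*(d - 4)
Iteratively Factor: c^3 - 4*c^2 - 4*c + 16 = (c + 2)*(c^2 - 6*c + 8) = (c - 4)*(c + 2)*(c - 2)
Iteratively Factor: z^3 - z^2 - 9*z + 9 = (z + 3)*(z^2 - 4*z + 3) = (z - 3)*(z + 3)*(z - 1)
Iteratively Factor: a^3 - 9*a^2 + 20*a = (a - 5)*(a^2 - 4*a) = (a - 5)*(a - 4)*(a)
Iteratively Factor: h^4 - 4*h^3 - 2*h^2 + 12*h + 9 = (h - 3)*(h^3 - h^2 - 5*h - 3) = (h - 3)*(h + 1)*(h^2 - 2*h - 3) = (h - 3)*(h + 1)^2*(h - 3)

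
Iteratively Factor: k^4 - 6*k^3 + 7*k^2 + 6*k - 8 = (k - 2)*(k^3 - 4*k^2 - k + 4) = (k - 2)*(k + 1)*(k^2 - 5*k + 4) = (k - 2)*(k - 1)*(k + 1)*(k - 4)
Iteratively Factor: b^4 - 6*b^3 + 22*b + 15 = (b - 5)*(b^3 - b^2 - 5*b - 3) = (b - 5)*(b - 3)*(b^2 + 2*b + 1) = (b - 5)*(b - 3)*(b + 1)*(b + 1)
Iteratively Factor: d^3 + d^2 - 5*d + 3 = (d + 3)*(d^2 - 2*d + 1) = (d - 1)*(d + 3)*(d - 1)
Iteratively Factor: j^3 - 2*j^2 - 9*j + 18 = (j - 3)*(j^2 + j - 6) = (j - 3)*(j - 2)*(j + 3)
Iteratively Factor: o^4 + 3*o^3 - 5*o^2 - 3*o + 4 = (o + 4)*(o^3 - o^2 - o + 1) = (o - 1)*(o + 4)*(o^2 - 1) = (o - 1)*(o + 1)*(o + 4)*(o - 1)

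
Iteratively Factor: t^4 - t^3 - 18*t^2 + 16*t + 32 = (t - 4)*(t^3 + 3*t^2 - 6*t - 8) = (t - 4)*(t + 4)*(t^2 - t - 2) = (t - 4)*(t - 2)*(t + 4)*(t + 1)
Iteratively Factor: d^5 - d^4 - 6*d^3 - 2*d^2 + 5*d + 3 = (d - 1)*(d^4 - 6*d^2 - 8*d - 3) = (d - 1)*(d + 1)*(d^3 - d^2 - 5*d - 3) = (d - 1)*(d + 1)^2*(d^2 - 2*d - 3) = (d - 1)*(d + 1)^3*(d - 3)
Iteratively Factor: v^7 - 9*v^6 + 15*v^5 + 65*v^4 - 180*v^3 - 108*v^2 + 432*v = (v + 2)*(v^6 - 11*v^5 + 37*v^4 - 9*v^3 - 162*v^2 + 216*v) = v*(v + 2)*(v^5 - 11*v^4 + 37*v^3 - 9*v^2 - 162*v + 216) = v*(v - 3)*(v + 2)*(v^4 - 8*v^3 + 13*v^2 + 30*v - 72) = v*(v - 3)*(v + 2)^2*(v^3 - 10*v^2 + 33*v - 36) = v*(v - 4)*(v - 3)*(v + 2)^2*(v^2 - 6*v + 9) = v*(v - 4)*(v - 3)^2*(v + 2)^2*(v - 3)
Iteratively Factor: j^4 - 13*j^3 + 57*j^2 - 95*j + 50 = (j - 2)*(j^3 - 11*j^2 + 35*j - 25) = (j - 5)*(j - 2)*(j^2 - 6*j + 5) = (j - 5)*(j - 2)*(j - 1)*(j - 5)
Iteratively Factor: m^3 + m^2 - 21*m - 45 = (m + 3)*(m^2 - 2*m - 15) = (m + 3)^2*(m - 5)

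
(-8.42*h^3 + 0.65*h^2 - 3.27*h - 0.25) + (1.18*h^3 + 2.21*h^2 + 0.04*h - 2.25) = -7.24*h^3 + 2.86*h^2 - 3.23*h - 2.5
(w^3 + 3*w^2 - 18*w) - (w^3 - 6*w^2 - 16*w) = 9*w^2 - 2*w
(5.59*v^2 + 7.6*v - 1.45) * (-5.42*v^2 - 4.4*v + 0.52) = -30.2978*v^4 - 65.788*v^3 - 22.6742*v^2 + 10.332*v - 0.754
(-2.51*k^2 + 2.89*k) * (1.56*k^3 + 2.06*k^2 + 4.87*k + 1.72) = -3.9156*k^5 - 0.662199999999999*k^4 - 6.2703*k^3 + 9.7571*k^2 + 4.9708*k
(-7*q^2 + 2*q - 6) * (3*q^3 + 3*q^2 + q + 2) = -21*q^5 - 15*q^4 - 19*q^3 - 30*q^2 - 2*q - 12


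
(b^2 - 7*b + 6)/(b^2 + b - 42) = (b - 1)/(b + 7)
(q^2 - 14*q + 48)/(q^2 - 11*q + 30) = (q - 8)/(q - 5)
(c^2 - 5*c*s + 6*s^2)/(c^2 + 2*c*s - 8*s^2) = (c - 3*s)/(c + 4*s)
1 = 1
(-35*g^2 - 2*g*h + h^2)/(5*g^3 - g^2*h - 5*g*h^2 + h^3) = (-35*g^2 - 2*g*h + h^2)/(5*g^3 - g^2*h - 5*g*h^2 + h^3)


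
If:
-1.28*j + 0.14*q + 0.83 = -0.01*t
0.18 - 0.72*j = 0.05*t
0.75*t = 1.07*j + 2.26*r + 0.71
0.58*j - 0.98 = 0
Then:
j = 1.69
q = 11.00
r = -7.99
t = -20.73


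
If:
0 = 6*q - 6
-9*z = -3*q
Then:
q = 1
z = 1/3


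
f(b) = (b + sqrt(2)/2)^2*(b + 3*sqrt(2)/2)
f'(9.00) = 310.14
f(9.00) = 1047.94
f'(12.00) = 520.35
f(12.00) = 2280.18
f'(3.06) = 53.23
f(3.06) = 73.53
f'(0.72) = 10.15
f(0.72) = 5.79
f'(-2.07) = 1.72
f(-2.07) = 0.10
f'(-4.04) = 23.90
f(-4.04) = -21.31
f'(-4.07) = 24.42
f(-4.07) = -22.04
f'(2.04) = 30.41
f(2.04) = 31.40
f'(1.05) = 14.23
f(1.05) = 9.79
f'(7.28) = 213.97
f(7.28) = 599.75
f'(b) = (b + sqrt(2)/2)^2 + (b + 3*sqrt(2)/2)*(2*b + sqrt(2)) = 3*b^2 + 5*sqrt(2)*b + 7/2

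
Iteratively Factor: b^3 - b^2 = (b)*(b^2 - b) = b^2*(b - 1)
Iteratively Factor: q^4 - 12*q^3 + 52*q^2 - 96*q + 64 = (q - 2)*(q^3 - 10*q^2 + 32*q - 32) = (q - 4)*(q - 2)*(q^2 - 6*q + 8) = (q - 4)^2*(q - 2)*(q - 2)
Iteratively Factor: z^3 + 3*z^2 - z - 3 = (z + 3)*(z^2 - 1) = (z + 1)*(z + 3)*(z - 1)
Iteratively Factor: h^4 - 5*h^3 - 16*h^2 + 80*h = (h)*(h^3 - 5*h^2 - 16*h + 80) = h*(h - 5)*(h^2 - 16) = h*(h - 5)*(h - 4)*(h + 4)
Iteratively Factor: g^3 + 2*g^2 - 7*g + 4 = (g + 4)*(g^2 - 2*g + 1) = (g - 1)*(g + 4)*(g - 1)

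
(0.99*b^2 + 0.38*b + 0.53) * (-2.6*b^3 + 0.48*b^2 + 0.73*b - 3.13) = -2.574*b^5 - 0.5128*b^4 - 0.4729*b^3 - 2.5669*b^2 - 0.8025*b - 1.6589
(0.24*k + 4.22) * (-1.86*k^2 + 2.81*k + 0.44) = -0.4464*k^3 - 7.1748*k^2 + 11.9638*k + 1.8568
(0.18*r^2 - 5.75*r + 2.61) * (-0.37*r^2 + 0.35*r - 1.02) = -0.0666*r^4 + 2.1905*r^3 - 3.1618*r^2 + 6.7785*r - 2.6622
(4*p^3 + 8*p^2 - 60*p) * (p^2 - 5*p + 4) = 4*p^5 - 12*p^4 - 84*p^3 + 332*p^2 - 240*p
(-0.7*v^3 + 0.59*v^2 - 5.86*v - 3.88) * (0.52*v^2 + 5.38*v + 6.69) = -0.364*v^5 - 3.4592*v^4 - 4.556*v^3 - 29.5973*v^2 - 60.0778*v - 25.9572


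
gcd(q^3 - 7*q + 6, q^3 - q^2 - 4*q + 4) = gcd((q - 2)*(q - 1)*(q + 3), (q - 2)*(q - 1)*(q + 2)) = q^2 - 3*q + 2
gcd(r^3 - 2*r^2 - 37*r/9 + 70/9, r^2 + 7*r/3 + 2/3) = r + 2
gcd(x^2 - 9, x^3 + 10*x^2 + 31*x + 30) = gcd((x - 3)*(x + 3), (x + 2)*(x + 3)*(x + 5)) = x + 3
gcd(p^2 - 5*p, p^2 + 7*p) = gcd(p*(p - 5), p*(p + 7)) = p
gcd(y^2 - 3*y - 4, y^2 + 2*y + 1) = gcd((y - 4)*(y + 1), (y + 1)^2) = y + 1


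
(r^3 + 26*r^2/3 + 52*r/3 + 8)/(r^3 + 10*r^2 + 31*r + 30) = (r^2 + 20*r/3 + 4)/(r^2 + 8*r + 15)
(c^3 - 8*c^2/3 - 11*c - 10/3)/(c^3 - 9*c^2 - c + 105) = (3*c^2 + 7*c + 2)/(3*(c^2 - 4*c - 21))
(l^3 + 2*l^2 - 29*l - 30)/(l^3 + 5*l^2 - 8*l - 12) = (l - 5)/(l - 2)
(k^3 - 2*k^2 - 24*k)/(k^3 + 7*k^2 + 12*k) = (k - 6)/(k + 3)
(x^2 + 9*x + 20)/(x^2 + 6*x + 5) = (x + 4)/(x + 1)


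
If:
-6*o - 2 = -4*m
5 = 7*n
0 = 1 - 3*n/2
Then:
No Solution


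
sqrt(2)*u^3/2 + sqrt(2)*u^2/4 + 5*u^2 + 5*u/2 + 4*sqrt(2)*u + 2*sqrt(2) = (u + 1/2)*(u + 4*sqrt(2))*(sqrt(2)*u/2 + 1)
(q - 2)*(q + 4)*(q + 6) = q^3 + 8*q^2 + 4*q - 48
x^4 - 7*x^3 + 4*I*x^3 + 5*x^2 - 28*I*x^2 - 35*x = x*(x - 7)*(x - I)*(x + 5*I)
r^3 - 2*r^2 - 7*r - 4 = (r - 4)*(r + 1)^2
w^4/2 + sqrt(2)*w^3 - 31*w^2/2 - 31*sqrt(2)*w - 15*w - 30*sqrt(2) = (w/2 + sqrt(2))*(w - 6)*(w + 1)*(w + 5)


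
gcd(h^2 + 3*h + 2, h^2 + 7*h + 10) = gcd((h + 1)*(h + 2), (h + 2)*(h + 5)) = h + 2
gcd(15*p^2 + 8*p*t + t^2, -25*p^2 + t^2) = 5*p + t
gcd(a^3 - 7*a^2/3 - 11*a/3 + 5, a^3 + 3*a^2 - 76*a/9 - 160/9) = a + 5/3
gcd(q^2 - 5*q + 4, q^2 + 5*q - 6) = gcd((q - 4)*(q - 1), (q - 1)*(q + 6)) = q - 1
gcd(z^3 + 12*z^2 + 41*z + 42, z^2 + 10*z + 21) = z^2 + 10*z + 21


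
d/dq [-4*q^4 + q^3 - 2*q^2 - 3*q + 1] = -16*q^3 + 3*q^2 - 4*q - 3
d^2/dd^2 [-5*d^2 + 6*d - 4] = -10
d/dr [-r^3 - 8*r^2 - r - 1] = -3*r^2 - 16*r - 1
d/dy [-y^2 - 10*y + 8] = -2*y - 10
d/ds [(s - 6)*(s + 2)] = 2*s - 4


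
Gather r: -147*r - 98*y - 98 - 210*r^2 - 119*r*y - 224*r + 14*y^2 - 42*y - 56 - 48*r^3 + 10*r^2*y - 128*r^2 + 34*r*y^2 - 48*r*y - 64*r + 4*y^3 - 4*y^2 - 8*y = -48*r^3 + r^2*(10*y - 338) + r*(34*y^2 - 167*y - 435) + 4*y^3 + 10*y^2 - 148*y - 154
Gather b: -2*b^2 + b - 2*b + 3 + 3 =-2*b^2 - b + 6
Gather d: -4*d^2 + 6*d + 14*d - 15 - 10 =-4*d^2 + 20*d - 25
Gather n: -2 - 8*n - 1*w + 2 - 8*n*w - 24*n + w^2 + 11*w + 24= n*(-8*w - 32) + w^2 + 10*w + 24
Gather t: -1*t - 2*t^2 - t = -2*t^2 - 2*t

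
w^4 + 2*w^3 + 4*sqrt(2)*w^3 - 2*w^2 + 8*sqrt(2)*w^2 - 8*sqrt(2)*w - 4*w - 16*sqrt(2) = (w + 2)*(w - sqrt(2))*(w + sqrt(2))*(w + 4*sqrt(2))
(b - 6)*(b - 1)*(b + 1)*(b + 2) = b^4 - 4*b^3 - 13*b^2 + 4*b + 12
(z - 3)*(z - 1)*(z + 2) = z^3 - 2*z^2 - 5*z + 6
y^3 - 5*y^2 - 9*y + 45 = (y - 5)*(y - 3)*(y + 3)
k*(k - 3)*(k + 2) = k^3 - k^2 - 6*k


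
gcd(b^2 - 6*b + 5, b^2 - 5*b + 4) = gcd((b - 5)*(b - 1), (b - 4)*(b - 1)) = b - 1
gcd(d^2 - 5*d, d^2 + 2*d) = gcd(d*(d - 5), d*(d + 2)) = d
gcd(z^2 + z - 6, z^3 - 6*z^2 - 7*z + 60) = z + 3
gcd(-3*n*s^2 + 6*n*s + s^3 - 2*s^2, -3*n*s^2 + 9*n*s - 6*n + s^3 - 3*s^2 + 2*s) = -3*n*s + 6*n + s^2 - 2*s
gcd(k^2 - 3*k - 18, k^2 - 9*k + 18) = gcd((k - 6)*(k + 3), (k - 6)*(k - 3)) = k - 6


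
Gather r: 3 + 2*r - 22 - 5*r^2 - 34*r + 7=-5*r^2 - 32*r - 12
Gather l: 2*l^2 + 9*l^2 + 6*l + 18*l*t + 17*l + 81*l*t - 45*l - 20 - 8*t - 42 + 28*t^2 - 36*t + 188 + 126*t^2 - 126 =11*l^2 + l*(99*t - 22) + 154*t^2 - 44*t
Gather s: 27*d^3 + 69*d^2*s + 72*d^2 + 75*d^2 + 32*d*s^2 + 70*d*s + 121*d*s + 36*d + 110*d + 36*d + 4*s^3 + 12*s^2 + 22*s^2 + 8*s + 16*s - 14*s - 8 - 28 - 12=27*d^3 + 147*d^2 + 182*d + 4*s^3 + s^2*(32*d + 34) + s*(69*d^2 + 191*d + 10) - 48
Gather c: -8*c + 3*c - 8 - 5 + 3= -5*c - 10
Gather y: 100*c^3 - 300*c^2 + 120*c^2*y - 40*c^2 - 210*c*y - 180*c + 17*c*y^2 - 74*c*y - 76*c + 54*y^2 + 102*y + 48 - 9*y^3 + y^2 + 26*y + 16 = 100*c^3 - 340*c^2 - 256*c - 9*y^3 + y^2*(17*c + 55) + y*(120*c^2 - 284*c + 128) + 64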